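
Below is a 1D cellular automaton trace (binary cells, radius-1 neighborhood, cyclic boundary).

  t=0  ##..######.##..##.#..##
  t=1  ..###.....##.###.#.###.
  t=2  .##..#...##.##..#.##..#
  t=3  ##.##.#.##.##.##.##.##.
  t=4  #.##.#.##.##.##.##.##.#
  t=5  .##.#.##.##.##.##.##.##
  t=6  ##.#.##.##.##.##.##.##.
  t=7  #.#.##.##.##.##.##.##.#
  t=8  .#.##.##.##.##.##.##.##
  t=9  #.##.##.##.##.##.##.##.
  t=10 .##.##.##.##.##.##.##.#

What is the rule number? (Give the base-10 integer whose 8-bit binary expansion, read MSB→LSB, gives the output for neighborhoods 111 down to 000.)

58

  nb ###: next=.  (t=0,i=0, bit7=0)
  nb ##.: next=.  (t=0,i=1, bit6=0)
  nb #.#: next=#  (t=0,i=10, bit5=1)
  nb #..: next=#  (t=0,i=2, bit4=1)
  nb .##: next=#  (t=0,i=4, bit3=1)
  nb .#.: next=.  (t=0,i=18, bit2=0)
  nb ..#: next=#  (t=0,i=3, bit1=1)
  nb ...: next=.  (t=1,i=0, bit0=0)
  bits 00111010 = 58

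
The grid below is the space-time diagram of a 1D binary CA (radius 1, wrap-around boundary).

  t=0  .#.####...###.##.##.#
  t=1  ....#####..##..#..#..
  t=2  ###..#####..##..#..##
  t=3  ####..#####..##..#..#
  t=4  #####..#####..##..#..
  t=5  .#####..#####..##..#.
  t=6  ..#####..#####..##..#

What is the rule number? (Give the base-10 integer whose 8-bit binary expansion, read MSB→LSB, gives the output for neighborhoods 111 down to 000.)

209

  nb ###: next=#  (t=0,i=4, bit7=1)
  nb ##.: next=#  (t=0,i=6, bit6=1)
  nb #.#: next=.  (t=0,i=0, bit5=0)
  nb #..: next=#  (t=0,i=7, bit4=1)
  nb .##: next=.  (t=0,i=3, bit3=0)
  nb .#.: next=.  (t=0,i=1, bit2=0)
  nb ..#: next=.  (t=0,i=9, bit1=0)
  nb ...: next=#  (t=0,i=8, bit0=1)
  bits 11010001 = 209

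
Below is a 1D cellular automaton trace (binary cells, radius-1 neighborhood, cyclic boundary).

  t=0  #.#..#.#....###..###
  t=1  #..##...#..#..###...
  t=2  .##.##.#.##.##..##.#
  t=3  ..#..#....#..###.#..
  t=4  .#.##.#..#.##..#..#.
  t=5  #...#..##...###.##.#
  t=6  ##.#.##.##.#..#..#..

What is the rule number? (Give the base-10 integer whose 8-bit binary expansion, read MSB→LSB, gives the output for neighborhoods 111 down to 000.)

82

  ### -> .   bit 7 = 0  t=0,i=13
  ##. -> #   bit 6 = 1  t=0,i=0
  #.# -> .   bit 5 = 0  t=0,i=1
  #.. -> #   bit 4 = 1  t=0,i=3
  .## -> .   bit 3 = 0  t=0,i=12
  .#. -> .   bit 2 = 0  t=0,i=2
  ..# -> #   bit 1 = 1  t=0,i=4
  ... -> .   bit 0 = 0  t=0,i=9
  bits 01010010 = 82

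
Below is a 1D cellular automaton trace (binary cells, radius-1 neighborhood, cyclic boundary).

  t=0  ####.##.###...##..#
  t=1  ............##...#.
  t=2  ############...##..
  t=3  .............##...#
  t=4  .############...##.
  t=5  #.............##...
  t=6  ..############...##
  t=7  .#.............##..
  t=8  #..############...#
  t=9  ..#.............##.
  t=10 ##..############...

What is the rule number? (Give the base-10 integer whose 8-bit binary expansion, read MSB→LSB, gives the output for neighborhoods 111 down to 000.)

3

  nb ###: next=.  (t=0,i=0, bit7=0)
  nb ##.: next=.  (t=0,i=3, bit6=0)
  nb #.#: next=.  (t=0,i=4, bit5=0)
  nb #..: next=.  (t=0,i=11, bit4=0)
  nb .##: next=.  (t=0,i=5, bit3=0)
  nb .#.: next=.  (t=1,i=17, bit2=0)
  nb ..#: next=#  (t=0,i=13, bit1=1)
  nb ...: next=#  (t=0,i=12, bit0=1)
  bits 00000011 = 3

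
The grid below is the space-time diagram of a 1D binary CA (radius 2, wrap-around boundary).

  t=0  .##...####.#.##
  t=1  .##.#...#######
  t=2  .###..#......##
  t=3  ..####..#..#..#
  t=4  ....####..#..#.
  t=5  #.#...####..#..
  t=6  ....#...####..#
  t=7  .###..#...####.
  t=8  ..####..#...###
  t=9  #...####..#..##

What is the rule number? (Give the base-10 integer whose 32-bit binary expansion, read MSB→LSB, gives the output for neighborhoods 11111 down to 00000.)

1986492422

  [31] ##### => .  t=1,i=10
  [30] ####. => #  t=0,i=8
  [29] ###.# => #  t=0,i=9
  [28] ###.. => #  t=2,i=3
  [27] ##.## => .  t=0,i=0
  [26] ##.#. => #  t=0,i=10
  [25] ##..# => #  t=2,i=4
  [24] ##... => .  t=0,i=3
  [23] #.### => .  t=2,i=1
  [22] #.##. => #  t=0,i=1
  [21] #.#.# => #  t=0,i=11
  [20] #.#.. => .  t=1,i=4
  [19] #..## => .  t=3,i=1
  [18] #..#. => #  t=2,i=5
  [17] #...# => #  t=0,i=4
  [16] #.... => #  t=2,i=8
  [15] .#### => .  t=0,i=7
  [14] .###. => #  t=2,i=2
  [13] .##.# => #  t=0,i=14
  [12] .##.. => #  t=0,i=2
  [11] .#.## => #  t=0,i=12
  [10] .#.#. => .  t=5,i=1
  [9] .#..# => .  t=3,i=0
  [8] .#... => .  t=1,i=5
  [7] ..### => .  t=0,i=6
  [6] ..##. => .  t=2,i=13
  [5] ..#.# => .  t=5,i=0
  [4] ..#.. => .  t=2,i=6
  [3] ...## => .  t=0,i=5
  [2] ...#. => #  t=6,i=3
  [1] ....# => #  t=2,i=11
  [0] ..... => .  t=2,i=9
  bits 01110110011001110111100000000110 = 1986492422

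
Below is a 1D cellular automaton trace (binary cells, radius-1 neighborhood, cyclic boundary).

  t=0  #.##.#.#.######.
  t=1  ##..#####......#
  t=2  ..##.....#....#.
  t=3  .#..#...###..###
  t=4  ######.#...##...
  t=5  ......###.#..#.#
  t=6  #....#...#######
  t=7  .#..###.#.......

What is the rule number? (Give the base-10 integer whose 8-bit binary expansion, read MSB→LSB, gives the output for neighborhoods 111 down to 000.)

54

  [7] ### => .  t=0,i=10
  [6] ##. => .  t=0,i=3
  [5] #.# => #  t=0,i=1
  [4] #.. => #  t=1,i=2
  [3] .## => .  t=0,i=2
  [2] .#. => #  t=0,i=0
  [1] ..# => #  t=1,i=3
  [0] ... => .  t=1,i=10
  bits 00110110 = 54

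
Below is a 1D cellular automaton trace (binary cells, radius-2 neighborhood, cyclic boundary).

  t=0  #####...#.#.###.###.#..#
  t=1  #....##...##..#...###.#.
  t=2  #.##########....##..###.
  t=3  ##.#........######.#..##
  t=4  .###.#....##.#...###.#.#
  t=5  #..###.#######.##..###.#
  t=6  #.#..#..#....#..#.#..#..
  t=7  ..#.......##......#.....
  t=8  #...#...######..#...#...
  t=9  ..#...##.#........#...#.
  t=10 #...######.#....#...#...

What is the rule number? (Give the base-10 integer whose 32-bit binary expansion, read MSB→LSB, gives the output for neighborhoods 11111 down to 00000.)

624670794

  [31] ##### => .  t=0,i=1
  [30] ####. => .  t=0,i=3
  [29] ###.# => #  t=0,i=14
  [28] ###.. => .  t=0,i=4
  [27] ##.## => .  t=0,i=15
  [26] ##.#. => #  t=0,i=19
  [25] ##..# => .  t=1,i=12
  [24] ##... => #  t=0,i=5
  [23] #.### => .  t=0,i=12
  [22] #.##. => .  t=5,i=15
  [21] #.#.# => #  t=0,i=10
  [20] #.#.. => #  t=0,i=20
  [19] #..## => #  t=0,i=22
  [18] #..#. => .  t=1,i=13
  [17] #...# => #  t=0,i=6
  [16] #.... => #  t=1,i=2
  [15] .#### => #  t=0,i=0
  [14] .###. => .  t=0,i=13
  [13] .##.# => #  t=4,i=11
  [12] .##.. => #  t=1,i=6
  [11] .#.## => #  t=0,i=11
  [10] .#.#. => .  t=0,i=9
  [9] .#..# => .  t=0,i=21
  [8] .#... => .  t=1,i=1
  [7] ..### => .  t=0,i=23
  [6] ..##. => #  t=1,i=5
  [5] ..#.# => .  t=0,i=8
  [4] ..#.. => .  t=1,i=14
  [3] ...## => #  t=1,i=4
  [2] ...#. => .  t=0,i=7
  [1] ....# => #  t=1,i=3
  [0] ..... => .  t=3,i=6
  bits 00100101001110111011100001001010 = 624670794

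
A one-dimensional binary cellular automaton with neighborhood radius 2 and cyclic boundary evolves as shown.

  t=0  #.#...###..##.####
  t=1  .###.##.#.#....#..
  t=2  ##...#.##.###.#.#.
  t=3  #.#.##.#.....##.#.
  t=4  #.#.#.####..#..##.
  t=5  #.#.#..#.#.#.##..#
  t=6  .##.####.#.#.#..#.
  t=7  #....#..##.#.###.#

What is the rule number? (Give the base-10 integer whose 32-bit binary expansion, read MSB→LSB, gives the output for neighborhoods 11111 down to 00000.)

  #####|.  b31=0 t=0,i=16
  ####.|.  b30=0 t=0,i=17
  ###.#|.  b29=0 t=0,i=0
  ###..|#  b28=1 t=0,i=8
  ##.##|.  b27=0 t=0,i=13
  ##.#.|#  b26=1 t=0,i=1
  ##..#|.  b25=0 t=0,i=9
  ##...|#  b24=1 t=2,i=2
  #.###|.  b23=0 t=0,i=14
  #.##.|#  b22=1 t=1,i=5
  #.#.#|#  b21=1 t=1,i=8
  #.#..|#  b20=1 t=0,i=2
  #..##|#  b19=1 t=0,i=10
  #..#.|#  b18=1 t=4,i=11
  #...#|.  b17=0 t=0,i=4
  #....|#  b16=1 t=1,i=12
  .####|#  b15=1 t=0,i=15
  .###.|.  b14=0 t=0,i=7
  .##.#|.  b13=0 t=0,i=12
  .##..|.  b12=0 t=2,i=1
  .#.##|.  b11=0 t=2,i=6
  .#.#.|.  b10=0 t=1,i=9
  .#..#|#  b9=1 t=4,i=13
  .#...|#  b8=1 t=0,i=3
  ..###|#  b7=1 t=0,i=6
  ..##.|.  b6=0 t=0,i=11
  ..#.#|#  b5=1 t=2,i=5
  ..#..|.  b4=0 t=1,i=15
  ...##|#  b3=1 t=0,i=5
  ...#.|#  b2=1 t=1,i=14
  ....#|.  b1=0 t=1,i=13
  .....|.  b0=0 t=3,i=10
  bits 00010101011111011000001110101100 = 360547244

360547244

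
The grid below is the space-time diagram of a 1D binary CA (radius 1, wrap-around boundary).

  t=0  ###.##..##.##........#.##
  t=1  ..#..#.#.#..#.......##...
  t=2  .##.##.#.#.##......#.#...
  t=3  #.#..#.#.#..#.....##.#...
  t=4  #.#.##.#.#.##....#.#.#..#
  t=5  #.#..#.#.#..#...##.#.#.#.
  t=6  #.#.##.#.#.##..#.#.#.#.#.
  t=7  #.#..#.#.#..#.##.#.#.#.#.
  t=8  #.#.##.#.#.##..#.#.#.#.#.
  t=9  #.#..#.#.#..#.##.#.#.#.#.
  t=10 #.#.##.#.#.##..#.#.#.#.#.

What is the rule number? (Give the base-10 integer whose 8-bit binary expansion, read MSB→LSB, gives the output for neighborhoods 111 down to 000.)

  [7] ### => .  t=0,i=0
  [6] ##. => #  t=0,i=2
  [5] #.# => .  t=0,i=3
  [4] #.. => .  t=0,i=6
  [3] .## => .  t=0,i=4
  [2] .#. => #  t=0,i=21
  [1] ..# => #  t=0,i=7
  [0] ... => .  t=0,i=14
  bits 01000110 = 70

70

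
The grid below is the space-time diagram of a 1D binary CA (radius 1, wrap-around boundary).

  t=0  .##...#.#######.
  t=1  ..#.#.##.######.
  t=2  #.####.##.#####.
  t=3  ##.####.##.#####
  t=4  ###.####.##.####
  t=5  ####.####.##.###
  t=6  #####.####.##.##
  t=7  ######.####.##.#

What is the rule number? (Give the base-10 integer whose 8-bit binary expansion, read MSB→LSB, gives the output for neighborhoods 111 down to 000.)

  nb ###: next=#  (t=0,i=9, bit7=1)
  nb ##.: next=#  (t=0,i=2, bit6=1)
  nb #.#: next=#  (t=0,i=7, bit5=1)
  nb #..: next=.  (t=0,i=3, bit4=0)
  nb .##: next=.  (t=0,i=1, bit3=0)
  nb .#.: next=#  (t=0,i=6, bit2=1)
  nb ..#: next=.  (t=0,i=0, bit1=0)
  nb ...: next=#  (t=0,i=4, bit0=1)
  bits 11100101 = 229

229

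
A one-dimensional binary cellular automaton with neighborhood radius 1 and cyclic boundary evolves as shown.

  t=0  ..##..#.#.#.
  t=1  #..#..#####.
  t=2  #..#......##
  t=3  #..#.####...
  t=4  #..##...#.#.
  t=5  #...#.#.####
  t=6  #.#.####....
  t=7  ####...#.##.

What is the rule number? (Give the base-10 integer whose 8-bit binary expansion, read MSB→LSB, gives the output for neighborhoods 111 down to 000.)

  ###|.  b7=0 t=1,i=7
  ##.|#  b6=1 t=0,i=3
  #.#|#  b5=1 t=0,i=7
  #..|.  b4=0 t=0,i=4
  .##|.  b3=0 t=0,i=2
  .#.|#  b2=1 t=0,i=6
  ..#|.  b1=0 t=0,i=1
  ...|#  b0=1 t=0,i=0
  bits 01100101 = 101

101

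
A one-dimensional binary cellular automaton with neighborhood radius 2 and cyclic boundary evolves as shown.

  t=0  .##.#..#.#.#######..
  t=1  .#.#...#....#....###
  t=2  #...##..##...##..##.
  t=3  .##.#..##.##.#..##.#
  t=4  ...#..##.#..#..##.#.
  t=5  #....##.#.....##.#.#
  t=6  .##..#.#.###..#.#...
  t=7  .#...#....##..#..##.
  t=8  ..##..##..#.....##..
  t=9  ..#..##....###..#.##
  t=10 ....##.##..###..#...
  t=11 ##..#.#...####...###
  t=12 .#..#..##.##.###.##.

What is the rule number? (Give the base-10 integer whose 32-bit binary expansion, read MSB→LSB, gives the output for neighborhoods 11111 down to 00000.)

  nb #####: next=.  (t=0,i=13, bit31=0)
  nb ####.: next=.  (t=0,i=16, bit30=0)
  nb ###.#: next=.  (t=1,i=19, bit29=0)
  nb ###..: next=#  (t=0,i=17, bit28=1)
  nb ##.##: next=#  (t=3,i=9, bit27=1)
  nb ##.#.: next=#  (t=0,i=3, bit26=1)
  nb ##..#: next=.  (t=2,i=6, bit25=0)
  nb ##...: next=#  (t=0,i=18, bit24=1)
  nb #.###: next=.  (t=0,i=11, bit23=0)
  nb #.##.: next=.  (t=3,i=1, bit22=0)
  nb #.#.#: next=.  (t=0,i=9, bit21=0)
  nb #.#..: next=.  (t=0,i=4, bit20=0)
  nb #..##: next=#  (t=2,i=7, bit19=1)
  nb #..#.: next=.  (t=0,i=6, bit18=0)
  nb #...#: next=#  (t=0,i=19, bit17=1)
  nb #....: next=#  (t=1,i=9, bit16=1)
  nb .####: next=#  (t=0,i=12, bit15=1)
  nb .###.: next=#  (t=1,i=18, bit14=1)
  nb .##.#: next=.  (t=0,i=2, bit13=0)
  nb .##..: next=.  (t=2,i=5, bit12=0)
  nb .#.##: next=.  (t=0,i=10, bit11=0)
  nb .#.#.: next=.  (t=0,i=8, bit10=0)
  nb .#..#: next=.  (t=0,i=5, bit9=0)
  nb .#...: next=#  (t=1,i=4, bit8=1)
  nb ..###: next=#  (t=1,i=17, bit7=1)
  nb ..##.: next=#  (t=0,i=1, bit6=1)
  nb ..#.#: next=#  (t=0,i=7, bit5=1)
  nb ..#..: next=.  (t=1,i=7, bit4=0)
  nb ...##: next=.  (t=0,i=0, bit3=0)
  nb ...#.: next=.  (t=1,i=6, bit2=0)
  nb ....#: next=.  (t=1,i=10, bit1=0)
  nb .....: next=#  (t=5,i=11, bit0=1)
  bits 00011101000010111100000111100001 = 487309793

487309793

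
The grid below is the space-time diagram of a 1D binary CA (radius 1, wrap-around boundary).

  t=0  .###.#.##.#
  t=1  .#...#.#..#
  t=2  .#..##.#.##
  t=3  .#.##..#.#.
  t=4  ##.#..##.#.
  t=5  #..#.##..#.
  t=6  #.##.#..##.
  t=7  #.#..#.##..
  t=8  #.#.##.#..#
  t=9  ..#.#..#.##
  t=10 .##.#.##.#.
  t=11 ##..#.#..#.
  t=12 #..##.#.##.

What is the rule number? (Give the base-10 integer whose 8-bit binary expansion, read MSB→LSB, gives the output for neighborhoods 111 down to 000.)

  ###|.  b7=0 t=0,i=2
  ##.|.  b6=0 t=0,i=3
  #.#|.  b5=0 t=0,i=0
  #..|.  b4=0 t=1,i=2
  .##|#  b3=1 t=0,i=1
  .#.|#  b2=1 t=0,i=5
  ..#|#  b1=1 t=1,i=4
  ...|.  b0=0 t=1,i=3
  bits 00001110 = 14

14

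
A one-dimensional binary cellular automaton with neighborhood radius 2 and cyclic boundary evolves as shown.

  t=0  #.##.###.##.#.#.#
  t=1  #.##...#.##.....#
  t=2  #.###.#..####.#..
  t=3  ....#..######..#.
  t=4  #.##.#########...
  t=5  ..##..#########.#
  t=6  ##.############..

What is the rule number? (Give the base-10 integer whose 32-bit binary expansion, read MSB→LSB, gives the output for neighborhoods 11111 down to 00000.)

  ##### -> #   bit 31 = 1  t=3,i=9
  ####. -> #   bit 30 = 1  t=2,i=11
  ###.# -> #   bit 29 = 1  t=0,i=7
  ###.. -> #   bit 28 = 1  t=3,i=12
  ##.## -> .   bit 27 = 0  t=0,i=1
  ##.#. -> .   bit 26 = 0  t=0,i=11
  ##..# -> #   bit 25 = 1  t=3,i=13
  ##... -> #   bit 24 = 1  t=1,i=4
  #.### -> .   bit 23 = 0  t=0,i=5
  #.##. -> #   bit 22 = 1  t=0,i=2
  #.#.# -> .   bit 21 = 0  t=0,i=12
  #.#.. -> .   bit 20 = 0  t=2,i=6
  #..## -> #   bit 19 = 1  t=2,i=8
  #..#. -> .   bit 18 = 0  t=2,i=16
  #...# -> .   bit 17 = 0  t=1,i=5
  #.... -> #   bit 16 = 1  t=1,i=12
  .#### -> #   bit 15 = 1  t=2,i=10
  .###. -> .   bit 14 = 0  t=0,i=6
  .##.# -> #   bit 13 = 1  t=0,i=0
  .##.. -> #   bit 12 = 1  t=1,i=3
  .#.## -> .   bit 11 = 0  t=0,i=15
  .#.#. -> .   bit 10 = 0  t=0,i=13
  .#..# -> #   bit 9 = 1  t=2,i=7
  .#... -> .   bit 8 = 0  t=3,i=16
  ..### -> #   bit 7 = 1  t=2,i=9
  ..##. -> .   bit 6 = 0  t=1,i=16
  ..#.# -> .   bit 5 = 0  t=1,i=7
  ..#.. -> .   bit 4 = 0  t=3,i=4
  ...## -> .   bit 3 = 0  t=1,i=15
  ...#. -> #   bit 2 = 1  t=1,i=6
  ....# -> #   bit 1 = 1  t=1,i=14
  ..... -> .   bit 0 = 0  t=1,i=13
  bits 11110011010010011011001010000110 = 4081693318

4081693318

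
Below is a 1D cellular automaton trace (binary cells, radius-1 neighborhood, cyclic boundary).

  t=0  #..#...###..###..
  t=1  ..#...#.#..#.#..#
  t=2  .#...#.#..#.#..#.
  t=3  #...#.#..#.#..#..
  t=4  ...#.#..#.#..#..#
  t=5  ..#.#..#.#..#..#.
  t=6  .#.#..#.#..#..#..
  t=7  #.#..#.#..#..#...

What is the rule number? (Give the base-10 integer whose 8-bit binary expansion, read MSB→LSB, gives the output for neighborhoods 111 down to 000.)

  ###|#  b7=1 t=0,i=8
  ##.|.  b6=0 t=0,i=9
  #.#|#  b5=1 t=1,i=7
  #..|.  b4=0 t=0,i=1
  .##|.  b3=0 t=0,i=7
  .#.|.  b2=0 t=0,i=0
  ..#|#  b1=1 t=0,i=2
  ...|.  b0=0 t=0,i=5
  bits 10100010 = 162

162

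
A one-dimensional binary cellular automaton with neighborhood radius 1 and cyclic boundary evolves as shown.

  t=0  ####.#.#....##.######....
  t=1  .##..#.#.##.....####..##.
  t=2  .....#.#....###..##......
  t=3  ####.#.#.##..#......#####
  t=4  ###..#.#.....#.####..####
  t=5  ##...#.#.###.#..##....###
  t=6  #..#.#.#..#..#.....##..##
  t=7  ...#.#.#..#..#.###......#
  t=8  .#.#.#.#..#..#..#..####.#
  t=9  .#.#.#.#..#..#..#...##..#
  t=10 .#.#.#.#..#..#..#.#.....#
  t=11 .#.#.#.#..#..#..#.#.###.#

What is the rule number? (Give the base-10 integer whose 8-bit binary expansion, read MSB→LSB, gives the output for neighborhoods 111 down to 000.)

  [7] ### => #  t=0,i=1
  [6] ##. => .  t=0,i=3
  [5] #.# => .  t=0,i=4
  [4] #.. => .  t=0,i=8
  [3] .## => .  t=0,i=0
  [2] .#. => #  t=0,i=5
  [1] ..# => .  t=0,i=11
  [0] ... => #  t=0,i=9
  bits 10000101 = 133

133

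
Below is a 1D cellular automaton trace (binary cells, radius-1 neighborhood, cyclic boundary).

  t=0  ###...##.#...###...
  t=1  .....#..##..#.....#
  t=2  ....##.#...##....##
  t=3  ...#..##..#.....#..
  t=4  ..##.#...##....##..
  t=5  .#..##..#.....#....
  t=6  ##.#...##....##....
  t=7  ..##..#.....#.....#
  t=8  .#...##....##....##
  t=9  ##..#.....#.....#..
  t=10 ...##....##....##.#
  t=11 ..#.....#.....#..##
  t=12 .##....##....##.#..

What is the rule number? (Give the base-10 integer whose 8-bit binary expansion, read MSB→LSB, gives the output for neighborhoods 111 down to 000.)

  nb ###: next=.  (t=0,i=1, bit7=0)
  nb ##.: next=.  (t=0,i=2, bit6=0)
  nb #.#: next=#  (t=0,i=8, bit5=1)
  nb #..: next=.  (t=0,i=3, bit4=0)
  nb .##: next=.  (t=0,i=0, bit3=0)
  nb .#.: next=#  (t=0,i=9, bit2=1)
  nb ..#: next=#  (t=0,i=5, bit1=1)
  nb ...: next=.  (t=0,i=4, bit0=0)
  bits 00100110 = 38

38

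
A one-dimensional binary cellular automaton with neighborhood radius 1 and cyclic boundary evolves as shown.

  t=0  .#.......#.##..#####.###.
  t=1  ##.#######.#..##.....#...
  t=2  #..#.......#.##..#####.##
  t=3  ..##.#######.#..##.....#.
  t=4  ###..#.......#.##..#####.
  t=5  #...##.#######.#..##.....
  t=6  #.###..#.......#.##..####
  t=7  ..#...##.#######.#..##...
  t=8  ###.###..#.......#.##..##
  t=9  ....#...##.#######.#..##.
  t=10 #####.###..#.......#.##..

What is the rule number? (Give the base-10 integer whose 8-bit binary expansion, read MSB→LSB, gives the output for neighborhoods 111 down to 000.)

15

  ### -> .   bit 7 = 0  t=0,i=16
  ##. -> .   bit 6 = 0  t=0,i=12
  #.# -> .   bit 5 = 0  t=0,i=10
  #.. -> .   bit 4 = 0  t=0,i=2
  .## -> #   bit 3 = 1  t=0,i=11
  .#. -> #   bit 2 = 1  t=0,i=1
  ..# -> #   bit 1 = 1  t=0,i=0
  ... -> #   bit 0 = 1  t=0,i=3
  bits 00001111 = 15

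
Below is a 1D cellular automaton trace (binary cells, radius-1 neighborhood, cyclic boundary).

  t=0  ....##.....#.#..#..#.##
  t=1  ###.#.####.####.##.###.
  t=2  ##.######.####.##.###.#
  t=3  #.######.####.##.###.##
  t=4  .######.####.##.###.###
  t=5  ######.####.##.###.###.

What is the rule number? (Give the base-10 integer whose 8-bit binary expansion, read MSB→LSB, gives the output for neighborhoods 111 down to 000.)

189

  nb ###: next=#  (t=1,i=1, bit7=1)
  nb ##.: next=.  (t=0,i=5, bit6=0)
  nb #.#: next=#  (t=0,i=12, bit5=1)
  nb #..: next=#  (t=0,i=0, bit4=1)
  nb .##: next=#  (t=0,i=4, bit3=1)
  nb .#.: next=#  (t=0,i=11, bit2=1)
  nb ..#: next=.  (t=0,i=3, bit1=0)
  nb ...: next=#  (t=0,i=1, bit0=1)
  bits 10111101 = 189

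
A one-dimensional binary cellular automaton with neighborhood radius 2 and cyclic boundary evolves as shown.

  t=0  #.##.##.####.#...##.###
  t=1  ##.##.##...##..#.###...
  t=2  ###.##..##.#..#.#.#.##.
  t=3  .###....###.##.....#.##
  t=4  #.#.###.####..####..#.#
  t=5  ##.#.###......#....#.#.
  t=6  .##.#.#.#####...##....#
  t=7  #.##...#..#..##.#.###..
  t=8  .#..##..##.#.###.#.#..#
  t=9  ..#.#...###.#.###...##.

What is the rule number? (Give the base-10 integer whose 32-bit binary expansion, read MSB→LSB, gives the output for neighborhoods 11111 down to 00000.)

2902944451

  [31] ##### => #  t=6,i=10
  [30] ####. => .  t=0,i=10
  [29] ###.# => #  t=0,i=0
  [28] ###.. => .  t=1,i=19
  [27] ##.## => #  t=0,i=1
  [26] ##.#. => #  t=0,i=12
  [25] ##..# => .  t=1,i=13
  [24] ##... => #  t=1,i=8
  [23] #.### => .  t=0,i=8
  [22] #.##. => .  t=0,i=2
  [21] #.#.# => .  t=2,i=16
  [20] #.#.. => .  t=0,i=13
  [19] #..## => .  t=2,i=7
  [18] #..#. => #  t=1,i=14
  [17] #...# => #  t=0,i=15
  [16] #.... => #  t=3,i=5
  [15] .#### => .  t=0,i=9
  [14] .###. => #  t=1,i=18
  [13] .##.# => #  t=0,i=3
  [12] .##.. => .  t=1,i=7
  [11] .#.## => #  t=1,i=16
  [10] .#.#. => .  t=2,i=15
  [9] .#..# => #  t=2,i=12
  [8] .#... => .  t=0,i=14
  [7] ..### => #  t=3,i=8
  [6] ..##. => #  t=0,i=17
  [5] ..#.# => .  t=1,i=15
  [4] ..#.. => .  t=5,i=14
  [3] ...## => .  t=0,i=16
  [2] ...#. => .  t=3,i=18
  [1] ....# => #  t=3,i=6
  [0] ..... => #  t=3,i=16
  bits 10101101000001110110101011000011 = 2902944451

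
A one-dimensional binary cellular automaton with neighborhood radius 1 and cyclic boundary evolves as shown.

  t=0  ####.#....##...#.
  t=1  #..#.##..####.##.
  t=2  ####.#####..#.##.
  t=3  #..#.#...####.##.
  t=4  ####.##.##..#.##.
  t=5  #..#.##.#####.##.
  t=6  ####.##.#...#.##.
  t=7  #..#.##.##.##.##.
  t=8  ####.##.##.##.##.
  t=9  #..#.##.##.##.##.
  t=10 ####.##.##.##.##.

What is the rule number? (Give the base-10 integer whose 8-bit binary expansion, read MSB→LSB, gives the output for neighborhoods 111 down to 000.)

94

  ###|.  b7=0 t=0,i=1
  ##.|#  b6=1 t=0,i=3
  #.#|.  b5=0 t=0,i=4
  #..|#  b4=1 t=0,i=6
  .##|#  b3=1 t=0,i=0
  .#.|#  b2=1 t=0,i=5
  ..#|#  b1=1 t=0,i=9
  ...|.  b0=0 t=0,i=7
  bits 01011110 = 94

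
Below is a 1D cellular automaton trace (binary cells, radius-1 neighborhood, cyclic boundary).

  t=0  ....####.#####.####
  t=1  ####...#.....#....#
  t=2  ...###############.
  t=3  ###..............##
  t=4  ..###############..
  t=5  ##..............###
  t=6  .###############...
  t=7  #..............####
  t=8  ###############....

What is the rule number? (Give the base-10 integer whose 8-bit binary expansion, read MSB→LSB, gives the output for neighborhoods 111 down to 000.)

87

  ###|.  b7=0 t=0,i=5
  ##.|#  b6=1 t=0,i=7
  #.#|.  b5=0 t=0,i=8
  #..|#  b4=1 t=0,i=0
  .##|.  b3=0 t=0,i=4
  .#.|#  b2=1 t=1,i=7
  ..#|#  b1=1 t=0,i=3
  ...|#  b0=1 t=0,i=1
  bits 01010111 = 87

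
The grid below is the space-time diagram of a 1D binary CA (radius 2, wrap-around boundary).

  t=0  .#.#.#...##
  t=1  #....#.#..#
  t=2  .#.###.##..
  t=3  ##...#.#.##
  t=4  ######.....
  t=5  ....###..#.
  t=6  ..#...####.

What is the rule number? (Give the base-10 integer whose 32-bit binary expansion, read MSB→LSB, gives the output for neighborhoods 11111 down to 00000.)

  ##### -> .   bit 31 = 0  t=4,i=2
  ####. -> #   bit 30 = 1  t=3,i=0
  ###.# -> #   bit 29 = 1  t=2,i=5
  ###.. -> #   bit 28 = 1  t=3,i=1
  ##.## -> .   bit 27 = 0  t=2,i=6
  ##.#. -> #   bit 26 = 1  t=0,i=0
  ##..# -> #   bit 25 = 1  t=5,i=7
  ##... -> #   bit 24 = 1  t=1,i=1
  #.### -> .   bit 23 = 0  t=2,i=3
  #.##. -> #   bit 22 = 1  t=2,i=7
  #.#.# -> .   bit 21 = 0  t=0,i=1
  #.#.. -> #   bit 20 = 1  t=0,i=5
  #..## -> .   bit 19 = 0  t=1,i=9
  #..#. -> #   bit 18 = 1  t=5,i=8
  #...# -> #   bit 17 = 1  t=0,i=7
  #.... -> .   bit 16 = 0  t=1,i=2
  .#### -> .   bit 15 = 0  t=3,i=10
  .###. -> .   bit 14 = 0  t=2,i=4
  .##.# -> #   bit 13 = 1  t=0,i=10
  .##.. -> .   bit 12 = 0  t=1,i=0
  .#.## -> .   bit 11 = 0  t=2,i=2
  .#.#. -> .   bit 10 = 0  t=0,i=2
  .#..# -> #   bit 9 = 1  t=1,i=8
  .#... -> .   bit 8 = 0  t=0,i=6
  ..### -> .   bit 7 = 0  t=4,i=0
  ..##. -> .   bit 6 = 0  t=0,i=9
  ..#.# -> #   bit 5 = 1  t=1,i=5
  ..#.. -> #   bit 4 = 1  t=5,i=9
  ...## -> .   bit 3 = 0  t=0,i=8
  ...#. -> #   bit 2 = 1  t=1,i=4
  ....# -> #   bit 1 = 1  t=1,i=3
  ..... -> .   bit 0 = 0  t=4,i=8
  bits 01110111010101100010001000110110 = 2002133558

2002133558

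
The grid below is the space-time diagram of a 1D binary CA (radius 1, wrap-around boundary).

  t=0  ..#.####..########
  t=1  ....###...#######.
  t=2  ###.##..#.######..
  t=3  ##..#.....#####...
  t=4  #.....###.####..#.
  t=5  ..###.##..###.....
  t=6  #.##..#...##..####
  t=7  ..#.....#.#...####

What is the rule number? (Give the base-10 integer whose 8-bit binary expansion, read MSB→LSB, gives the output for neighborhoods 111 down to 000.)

137

  nb ###: next=#  (t=0,i=5, bit7=1)
  nb ##.: next=.  (t=0,i=7, bit6=0)
  nb #.#: next=.  (t=0,i=3, bit5=0)
  nb #..: next=.  (t=0,i=0, bit4=0)
  nb .##: next=#  (t=0,i=4, bit3=1)
  nb .#.: next=.  (t=0,i=2, bit2=0)
  nb ..#: next=.  (t=0,i=1, bit1=0)
  nb ...: next=#  (t=1,i=0, bit0=1)
  bits 10001001 = 137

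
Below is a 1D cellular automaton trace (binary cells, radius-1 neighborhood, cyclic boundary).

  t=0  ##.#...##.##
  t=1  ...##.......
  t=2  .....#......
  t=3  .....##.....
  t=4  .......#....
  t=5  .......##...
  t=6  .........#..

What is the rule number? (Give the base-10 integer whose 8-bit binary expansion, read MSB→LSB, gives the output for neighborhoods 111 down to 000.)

  ###|.  b7=0 t=0,i=0
  ##.|.  b6=0 t=0,i=1
  #.#|.  b5=0 t=0,i=2
  #..|#  b4=1 t=0,i=4
  .##|.  b3=0 t=0,i=7
  .#.|#  b2=1 t=0,i=3
  ..#|.  b1=0 t=0,i=6
  ...|.  b0=0 t=0,i=5
  bits 00010100 = 20

20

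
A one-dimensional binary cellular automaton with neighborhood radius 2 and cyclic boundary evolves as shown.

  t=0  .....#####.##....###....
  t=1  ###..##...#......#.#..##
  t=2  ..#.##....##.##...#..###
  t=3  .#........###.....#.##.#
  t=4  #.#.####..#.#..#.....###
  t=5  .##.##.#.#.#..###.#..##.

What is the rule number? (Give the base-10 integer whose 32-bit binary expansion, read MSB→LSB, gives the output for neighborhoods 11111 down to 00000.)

481076689

  #####|.  b31=0 t=0,i=7
  ####.|.  b30=0 t=0,i=8
  ###.#|.  b29=0 t=0,i=9
  ###..|#  b28=1 t=0,i=19
  ##.##|#  b27=1 t=0,i=10
  ##.#.|#  b26=1 t=3,i=22
  ##..#|.  b25=0 t=1,i=3
  ##...|.  b24=0 t=0,i=13
  #.###|#  b23=1 t=4,i=4
  #.##.|.  b22=0 t=0,i=11
  #.#.#|#  b21=1 t=3,i=23
  #.#..|.  b20=0 t=1,i=19
  #..##|#  b19=1 t=1,i=4
  #..#.|#  b18=1 t=2,i=1
  #...#|.  b17=0 t=1,i=8
  #....|.  b16=0 t=0,i=14
  .####|#  b15=1 t=0,i=6
  .###.|.  b14=0 t=0,i=18
  .##.#|#  b13=1 t=2,i=11
  .##..|.  b12=0 t=0,i=12
  .#.##|.  b11=0 t=2,i=3
  .#.#.|#  b10=1 t=1,i=18
  .#..#|.  b9=0 t=1,i=20
  .#...|#  b8=1 t=1,i=11
  ..###|#  b7=1 t=0,i=5
  ..##.|#  b6=1 t=1,i=5
  ..#.#|.  b5=0 t=1,i=17
  ..#..|#  b4=1 t=1,i=10
  ...##|.  b3=0 t=0,i=4
  ...#.|.  b2=0 t=1,i=9
  ....#|.  b1=0 t=0,i=3
  .....|#  b0=1 t=0,i=0
  bits 00011100101011001010010111010001 = 481076689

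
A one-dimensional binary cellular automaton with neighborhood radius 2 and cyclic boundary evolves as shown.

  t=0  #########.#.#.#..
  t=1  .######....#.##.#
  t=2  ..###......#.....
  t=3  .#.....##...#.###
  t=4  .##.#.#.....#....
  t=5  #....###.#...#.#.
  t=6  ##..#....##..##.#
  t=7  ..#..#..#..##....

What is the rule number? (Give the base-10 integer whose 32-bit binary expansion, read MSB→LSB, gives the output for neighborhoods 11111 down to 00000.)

  [31] ##### => #  t=0,i=2
  [30] ####. => .  t=0,i=7
  [29] ###.# => .  t=0,i=8
  [28] ###.. => .  t=1,i=6
  [27] ##.## => .  t=6,i=15
  [26] ##.#. => .  t=0,i=9
  [25] ##..# => #  t=6,i=2
  [24] ##... => .  t=1,i=7
  [23] #.### => .  t=1,i=1
  [22] #.##. => .  t=1,i=13
  [21] #.#.# => .  t=0,i=10
  [20] #.#.. => #  t=0,i=14
  [19] #..## => #  t=0,i=16
  [18] #..#. => .  t=6,i=3
  [17] #...# => .  t=3,i=10
  [16] #.... => .  t=1,i=8
  [15] .#### => #  t=0,i=1
  [14] .###. => .  t=2,i=3
  [13] .##.# => .  t=1,i=14
  [12] .##.. => .  t=3,i=8
  [11] .#.## => .  t=1,i=0
  [10] .#.#. => #  t=0,i=11
  [9] .#..# => .  t=0,i=15
  [8] .#... => #  t=2,i=12
  [7] ..### => .  t=0,i=0
  [6] ..##. => .  t=3,i=7
  [5] ..#.# => #  t=1,i=11
  [4] ..#.. => .  t=2,i=11
  [3] ...## => #  t=2,i=1
  [2] ...#. => .  t=1,i=10
  [1] ....# => .  t=1,i=9
  [0] ..... => #  t=2,i=7
  bits 10000010000110001000010100101001 = 2182645033

2182645033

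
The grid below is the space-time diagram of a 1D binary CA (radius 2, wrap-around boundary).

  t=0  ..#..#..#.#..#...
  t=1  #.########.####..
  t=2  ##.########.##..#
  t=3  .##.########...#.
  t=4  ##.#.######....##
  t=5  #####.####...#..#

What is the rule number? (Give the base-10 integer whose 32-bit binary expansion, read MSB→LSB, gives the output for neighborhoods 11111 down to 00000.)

3962343282

  #####|#  b31=1 t=1,i=4
  ####.|#  b30=1 t=1,i=8
  ###.#|#  b29=1 t=1,i=9
  ###..|.  b28=0 t=1,i=14
  ##.##|#  b27=1 t=1,i=10
  ##.#.|#  b26=1 t=4,i=2
  ##..#|.  b25=0 t=1,i=15
  ##...|.  b24=0 t=3,i=12
  #.###|.  b23=0 t=1,i=2
  #.##.|.  b22=0 t=2,i=12
  #.#.#|#  b21=1 t=4,i=3
  #.#..|.  b20=0 t=0,i=10
  #..##|#  b19=1 t=2,i=15
  #..#.|#  b18=1 t=0,i=4
  #...#|.  b17=0 t=3,i=13
  #....|.  b16=0 t=0,i=15
  .####|#  b15=1 t=1,i=3
  .###.|.  b14=0 t=2,i=0
  .##.#|.  b13=0 t=3,i=2
  .##..|.  b12=0 t=2,i=13
  .#.##|#  b11=1 t=1,i=1
  .#.#.|#  b10=1 t=0,i=9
  .#..#|#  b9=1 t=0,i=3
  .#...|#  b8=1 t=0,i=14
  ..###|.  b7=0 t=2,i=16
  ..##.|#  b6=1 t=3,i=1
  ..#.#|#  b5=1 t=0,i=8
  ..#..|#  b4=1 t=0,i=2
  ...##|.  b3=0 t=4,i=14
  ...#.|.  b2=0 t=0,i=1
  ....#|#  b1=1 t=0,i=0
  .....|.  b0=0 t=0,i=16
  bits 11101100001011001000111101110010 = 3962343282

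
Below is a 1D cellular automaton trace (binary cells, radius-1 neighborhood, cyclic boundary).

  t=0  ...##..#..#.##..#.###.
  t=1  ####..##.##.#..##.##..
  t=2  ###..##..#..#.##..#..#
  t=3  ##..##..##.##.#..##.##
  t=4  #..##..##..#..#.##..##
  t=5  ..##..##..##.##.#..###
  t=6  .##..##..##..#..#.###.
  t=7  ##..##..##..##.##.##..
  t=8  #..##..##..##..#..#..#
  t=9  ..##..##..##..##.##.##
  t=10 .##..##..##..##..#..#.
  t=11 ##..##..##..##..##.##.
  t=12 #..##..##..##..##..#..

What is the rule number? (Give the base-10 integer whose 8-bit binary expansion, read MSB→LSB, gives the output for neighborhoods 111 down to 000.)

143

  [7] ### => #  t=0,i=19
  [6] ##. => .  t=0,i=4
  [5] #.# => .  t=0,i=11
  [4] #.. => .  t=0,i=5
  [3] .## => #  t=0,i=3
  [2] .#. => #  t=0,i=7
  [1] ..# => #  t=0,i=2
  [0] ... => #  t=0,i=0
  bits 10001111 = 143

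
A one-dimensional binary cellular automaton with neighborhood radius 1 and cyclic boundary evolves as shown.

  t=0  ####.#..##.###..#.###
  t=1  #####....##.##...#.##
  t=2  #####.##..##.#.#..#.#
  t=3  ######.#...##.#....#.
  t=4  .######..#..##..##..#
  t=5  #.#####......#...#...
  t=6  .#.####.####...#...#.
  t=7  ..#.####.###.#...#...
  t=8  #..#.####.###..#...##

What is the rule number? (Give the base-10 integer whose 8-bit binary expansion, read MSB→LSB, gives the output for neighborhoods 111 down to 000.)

225

  [7] ### => #  t=0,i=0
  [6] ##. => #  t=0,i=3
  [5] #.# => #  t=0,i=4
  [4] #.. => .  t=0,i=6
  [3] .## => .  t=0,i=8
  [2] .#. => .  t=0,i=5
  [1] ..# => .  t=0,i=7
  [0] ... => #  t=1,i=6
  bits 11100001 = 225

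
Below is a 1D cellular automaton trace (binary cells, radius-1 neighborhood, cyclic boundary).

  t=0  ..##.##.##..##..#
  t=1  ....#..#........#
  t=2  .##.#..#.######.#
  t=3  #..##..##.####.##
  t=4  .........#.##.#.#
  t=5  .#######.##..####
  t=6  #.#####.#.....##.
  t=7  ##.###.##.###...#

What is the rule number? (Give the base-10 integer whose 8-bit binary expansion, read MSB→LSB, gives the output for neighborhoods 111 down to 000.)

165

  nb ###: next=#  (t=2,i=10, bit7=1)
  nb ##.: next=.  (t=0,i=3, bit6=0)
  nb #.#: next=#  (t=0,i=4, bit5=1)
  nb #..: next=.  (t=0,i=0, bit4=0)
  nb .##: next=.  (t=0,i=2, bit3=0)
  nb .#.: next=#  (t=0,i=16, bit2=1)
  nb ..#: next=.  (t=0,i=1, bit1=0)
  nb ...: next=#  (t=1,i=1, bit0=1)
  bits 10100101 = 165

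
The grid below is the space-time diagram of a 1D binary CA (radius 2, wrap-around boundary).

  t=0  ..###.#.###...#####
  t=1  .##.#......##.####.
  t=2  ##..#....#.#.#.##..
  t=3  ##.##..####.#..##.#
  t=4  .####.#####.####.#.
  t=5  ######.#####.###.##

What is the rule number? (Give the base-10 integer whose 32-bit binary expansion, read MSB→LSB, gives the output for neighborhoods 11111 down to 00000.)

  nb #####: next=#  (t=0,i=16, bit31=1)
  nb ####.: next=#  (t=0,i=17, bit30=1)
  nb ###.#: next=#  (t=0,i=4, bit29=1)
  nb ###..: next=.  (t=0,i=10, bit28=0)
  nb ##.##: next=#  (t=1,i=13, bit27=1)
  nb ##.#.: next=.  (t=0,i=5, bit26=0)
  nb ##..#: next=.  (t=0,i=0, bit25=0)
  nb ##...: next=#  (t=0,i=11, bit24=1)
  nb #.###: next=.  (t=0,i=8, bit23=0)
  nb #.##.: next=#  (t=2,i=15, bit22=1)
  nb #.#.#: next=.  (t=0,i=6, bit21=0)
  nb #.#..: next=#  (t=1,i=4, bit20=1)
  nb #..##: next=#  (t=0,i=1, bit19=1)
  nb #..#.: next=#  (t=2,i=3, bit18=1)
  nb #...#: next=#  (t=0,i=12, bit17=1)
  nb #....: next=.  (t=1,i=6, bit16=0)
  nb .####: next=#  (t=0,i=15, bit15=1)
  nb .###.: next=.  (t=0,i=3, bit14=0)
  nb .##.#: next=.  (t=1,i=2, bit13=0)
  nb .##..: next=#  (t=2,i=1, bit12=1)
  nb .#.##: next=.  (t=0,i=7, bit11=0)
  nb .#.#.: next=#  (t=2,i=10, bit10=1)
  nb .#..#: next=#  (t=3,i=13, bit9=1)
  nb .#...: next=.  (t=1,i=5, bit8=0)
  nb ..###: next=#  (t=0,i=2, bit7=1)
  nb ..##.: next=#  (t=1,i=1, bit6=1)
  nb ..#.#: next=#  (t=2,i=9, bit5=1)
  nb ..#..: next=#  (t=2,i=4, bit4=1)
  nb ...##: next=.  (t=0,i=13, bit3=0)
  nb ...#.: next=#  (t=2,i=8, bit2=1)
  nb ....#: next=#  (t=1,i=9, bit1=1)
  nb .....: next=.  (t=1,i=7, bit0=0)
  bits 11101001010111101001011011110110 = 3915290358

3915290358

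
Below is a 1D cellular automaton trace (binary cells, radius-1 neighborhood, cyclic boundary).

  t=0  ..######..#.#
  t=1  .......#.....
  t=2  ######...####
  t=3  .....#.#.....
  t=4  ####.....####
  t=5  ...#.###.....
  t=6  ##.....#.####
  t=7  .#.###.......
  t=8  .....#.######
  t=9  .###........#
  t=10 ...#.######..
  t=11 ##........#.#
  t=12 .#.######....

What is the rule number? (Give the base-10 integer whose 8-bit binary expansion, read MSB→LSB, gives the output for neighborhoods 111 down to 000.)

  ###|.  b7=0 t=0,i=3
  ##.|#  b6=1 t=0,i=7
  #.#|.  b5=0 t=0,i=11
  #..|.  b4=0 t=0,i=0
  .##|.  b3=0 t=0,i=2
  .#.|.  b2=0 t=0,i=10
  ..#|.  b1=0 t=0,i=1
  ...|#  b0=1 t=1,i=0
  bits 01000001 = 65

65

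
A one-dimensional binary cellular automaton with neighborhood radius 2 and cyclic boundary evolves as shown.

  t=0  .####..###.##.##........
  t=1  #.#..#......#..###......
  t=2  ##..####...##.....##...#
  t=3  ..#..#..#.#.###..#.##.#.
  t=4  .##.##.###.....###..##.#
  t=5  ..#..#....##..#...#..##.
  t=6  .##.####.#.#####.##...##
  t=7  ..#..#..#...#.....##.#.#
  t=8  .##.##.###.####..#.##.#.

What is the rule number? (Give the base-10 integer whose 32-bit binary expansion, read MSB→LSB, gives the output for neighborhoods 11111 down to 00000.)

  ##### -> .   bit 31 = 0  t=6,i=13
  ####. -> .   bit 30 = 0  t=0,i=3
  ###.# -> .   bit 29 = 0  t=0,i=9
  ###.. -> .   bit 28 = 0  t=0,i=4
  ##.## -> .   bit 27 = 0  t=0,i=10
  ##.#. -> #   bit 26 = 1  t=3,i=21
  ##..# -> #   bit 25 = 1  t=0,i=5
  ##... -> #   bit 24 = 1  t=0,i=16
  #.### -> .   bit 23 = 0  t=3,i=12
  #.##. -> .   bit 22 = 0  t=0,i=11
  #.#.# -> .   bit 21 = 0  t=3,i=10
  #.#.. -> .   bit 20 = 0  t=1,i=2
  #..## -> .   bit 19 = 0  t=0,i=6
  #..#. -> #   bit 18 = 1  t=1,i=4
  #...# -> .   bit 17 = 0  t=2,i=9
  #.... -> #   bit 16 = 1  t=0,i=17
  .#### -> #   bit 15 = 1  t=0,i=2
  .###. -> .   bit 14 = 0  t=0,i=8
  .##.# -> #   bit 13 = 1  t=0,i=12
  .##.. -> #   bit 12 = 1  t=0,i=15
  .#.## -> .   bit 11 = 0  t=3,i=11
  .#.#. -> #   bit 10 = 1  t=1,i=1
  .#..# -> .   bit 9 = 0  t=1,i=3
  .#... -> #   bit 8 = 1  t=1,i=6
  ..### -> .   bit 7 = 0  t=0,i=1
  ..##. -> .   bit 6 = 0  t=2,i=11
  ..#.# -> #   bit 5 = 1  t=1,i=0
  ..#.. -> #   bit 4 = 1  t=1,i=5
  ...## -> #   bit 3 = 1  t=0,i=0
  ...#. -> #   bit 2 = 1  t=1,i=11
  ....# -> .   bit 1 = 0  t=0,i=23
  ..... -> .   bit 0 = 0  t=0,i=18
  bits 00000111000001011011010100111100 = 117814588

117814588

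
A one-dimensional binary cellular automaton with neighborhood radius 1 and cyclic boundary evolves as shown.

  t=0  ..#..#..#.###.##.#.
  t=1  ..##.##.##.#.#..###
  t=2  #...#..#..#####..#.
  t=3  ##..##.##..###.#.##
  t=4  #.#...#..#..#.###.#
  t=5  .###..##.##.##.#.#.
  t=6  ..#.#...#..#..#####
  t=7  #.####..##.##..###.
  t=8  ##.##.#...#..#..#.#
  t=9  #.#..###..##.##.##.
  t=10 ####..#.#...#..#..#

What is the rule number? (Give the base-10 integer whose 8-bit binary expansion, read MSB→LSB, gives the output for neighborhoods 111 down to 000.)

180

  nb ###: next=#  (t=0,i=11, bit7=1)
  nb ##.: next=.  (t=0,i=12, bit6=0)
  nb #.#: next=#  (t=0,i=9, bit5=1)
  nb #..: next=#  (t=0,i=3, bit4=1)
  nb .##: next=.  (t=0,i=10, bit3=0)
  nb .#.: next=#  (t=0,i=2, bit2=1)
  nb ..#: next=.  (t=0,i=1, bit1=0)
  nb ...: next=.  (t=0,i=0, bit0=0)
  bits 10110100 = 180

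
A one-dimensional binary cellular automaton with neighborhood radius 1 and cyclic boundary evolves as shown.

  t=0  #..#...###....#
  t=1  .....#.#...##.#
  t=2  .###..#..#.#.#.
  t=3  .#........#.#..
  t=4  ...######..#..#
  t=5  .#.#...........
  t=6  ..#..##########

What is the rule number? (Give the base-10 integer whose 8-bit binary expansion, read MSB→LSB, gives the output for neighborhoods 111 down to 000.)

  [7] ### => .  t=0,i=8
  [6] ##. => .  t=0,i=0
  [5] #.# => #  t=1,i=6
  [4] #.. => .  t=0,i=1
  [3] .## => #  t=0,i=7
  [2] .#. => .  t=0,i=3
  [1] ..# => .  t=0,i=2
  [0] ... => #  t=0,i=5
  bits 00101001 = 41

41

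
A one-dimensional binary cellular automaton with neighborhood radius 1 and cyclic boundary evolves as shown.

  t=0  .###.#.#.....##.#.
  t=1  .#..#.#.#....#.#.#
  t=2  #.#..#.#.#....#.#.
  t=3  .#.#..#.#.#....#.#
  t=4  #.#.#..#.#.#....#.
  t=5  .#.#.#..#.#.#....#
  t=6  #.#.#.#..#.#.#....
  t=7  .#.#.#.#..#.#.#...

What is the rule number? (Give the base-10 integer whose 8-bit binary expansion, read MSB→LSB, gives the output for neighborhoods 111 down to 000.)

56

  ###|.  b7=0 t=0,i=2
  ##.|.  b6=0 t=0,i=3
  #.#|#  b5=1 t=0,i=4
  #..|#  b4=1 t=0,i=8
  .##|#  b3=1 t=0,i=1
  .#.|.  b2=0 t=0,i=5
  ..#|.  b1=0 t=0,i=0
  ...|.  b0=0 t=0,i=9
  bits 00111000 = 56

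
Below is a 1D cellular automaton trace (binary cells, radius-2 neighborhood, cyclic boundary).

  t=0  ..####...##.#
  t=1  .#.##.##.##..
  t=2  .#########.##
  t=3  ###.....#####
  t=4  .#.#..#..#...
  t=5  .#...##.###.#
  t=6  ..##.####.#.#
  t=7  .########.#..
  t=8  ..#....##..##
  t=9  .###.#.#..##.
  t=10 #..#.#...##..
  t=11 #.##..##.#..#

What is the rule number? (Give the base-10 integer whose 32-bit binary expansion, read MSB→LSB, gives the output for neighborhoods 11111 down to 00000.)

  [31] ##### => .  t=2,i=3
  [30] ####. => #  t=0,i=4
  [29] ###.# => #  t=2,i=9
  [28] ###.. => .  t=0,i=5
  [27] ##.## => #  t=1,i=5
  [26] ##.#. => .  t=0,i=11
  [25] ##..# => .  t=8,i=0
  [24] ##... => #  t=0,i=6
  [23] #.### => #  t=2,i=1
  [22] #.##. => #  t=1,i=3
  [21] #.#.# => #  t=5,i=12
  [20] #.#.. => .  t=0,i=12
  [19] #..## => #  t=0,i=1
  [18] #..#. => #  t=4,i=5
  [17] #...# => #  t=0,i=7
  [16] #.... => .  t=3,i=4
  [15] .#### => #  t=0,i=3
  [14] .###. => .  t=5,i=9
  [13] .##.# => #  t=0,i=10
  [12] .##.. => .  t=1,i=10
  [11] .#.## => #  t=1,i=2
  [10] .#.#. => .  t=4,i=2
  [9] .#..# => .  t=0,i=0
  [8] .#... => #  t=4,i=10
  [7] ..### => .  t=0,i=2
  [6] ..##. => #  t=0,i=9
  [5] ..#.# => #  t=1,i=1
  [4] ..#.. => #  t=4,i=6
  [3] ...## => .  t=0,i=8
  [2] ...#. => .  t=1,i=0
  [1] ....# => #  t=3,i=6
  [0] ..... => .  t=3,i=5
  bits 01101001111011101010100101110010 = 1777248626

1777248626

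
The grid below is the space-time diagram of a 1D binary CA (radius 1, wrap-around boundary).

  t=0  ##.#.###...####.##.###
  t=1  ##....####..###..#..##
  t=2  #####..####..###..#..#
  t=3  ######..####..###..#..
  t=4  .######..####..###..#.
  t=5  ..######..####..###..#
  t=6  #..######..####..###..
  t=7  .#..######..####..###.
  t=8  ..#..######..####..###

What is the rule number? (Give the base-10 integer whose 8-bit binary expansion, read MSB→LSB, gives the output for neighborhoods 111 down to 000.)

  ### -> #   bit 7 = 1  t=0,i=0
  ##. -> #   bit 6 = 1  t=0,i=1
  #.# -> .   bit 5 = 0  t=0,i=2
  #.. -> #   bit 4 = 1  t=0,i=8
  .## -> .   bit 3 = 0  t=0,i=5
  .#. -> .   bit 2 = 0  t=0,i=3
  ..# -> .   bit 1 = 0  t=0,i=10
  ... -> #   bit 0 = 1  t=0,i=9
  bits 11010001 = 209

209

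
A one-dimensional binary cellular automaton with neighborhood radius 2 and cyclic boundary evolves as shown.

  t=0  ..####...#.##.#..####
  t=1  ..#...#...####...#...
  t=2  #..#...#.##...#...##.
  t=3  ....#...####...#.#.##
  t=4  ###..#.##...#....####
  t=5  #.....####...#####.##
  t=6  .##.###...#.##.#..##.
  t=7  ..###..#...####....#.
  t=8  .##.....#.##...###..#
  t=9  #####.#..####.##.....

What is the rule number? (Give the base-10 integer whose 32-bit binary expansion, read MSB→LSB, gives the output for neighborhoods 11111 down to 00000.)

2380347786

  [31] ##### => #  t=4,i=0
  [30] ####. => .  t=0,i=4
  [29] ###.# => .  t=5,i=17
  [28] ###.. => .  t=0,i=5
  [27] ##.## => #  t=5,i=18
  [26] ##.#. => #  t=0,i=13
  [25] ##..# => .  t=0,i=0
  [24] ##... => #  t=0,i=6
  [23] #.### => #  t=5,i=19
  [22] #.##. => #  t=0,i=11
  [21] #.#.# => #  t=3,i=17
  [20] #.#.. => .  t=0,i=14
  [19] #..## => .  t=0,i=1
  [18] #..#. => .  t=2,i=2
  [17] #...# => .  t=0,i=7
  [16] #.... => #  t=1,i=19
  [15] .#### => .  t=0,i=3
  [14] .###. => .  t=5,i=20
  [13] .##.# => #  t=0,i=12
  [12] .##.. => #  t=2,i=10
  [11] .#.## => #  t=0,i=10
  [10] .#.#. => .  t=3,i=16
  [9] .#..# => .  t=0,i=15
  [8] .#... => #  t=1,i=3
  [7] ..### => #  t=0,i=2
  [6] ..##. => .  t=2,i=18
  [5] ..#.# => .  t=0,i=9
  [4] ..#.. => .  t=1,i=2
  [3] ...## => #  t=1,i=9
  [2] ...#. => .  t=0,i=8
  [1] ....# => #  t=1,i=0
  [0] ..... => .  t=1,i=20
  bits 10001101111000010011100110001010 = 2380347786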